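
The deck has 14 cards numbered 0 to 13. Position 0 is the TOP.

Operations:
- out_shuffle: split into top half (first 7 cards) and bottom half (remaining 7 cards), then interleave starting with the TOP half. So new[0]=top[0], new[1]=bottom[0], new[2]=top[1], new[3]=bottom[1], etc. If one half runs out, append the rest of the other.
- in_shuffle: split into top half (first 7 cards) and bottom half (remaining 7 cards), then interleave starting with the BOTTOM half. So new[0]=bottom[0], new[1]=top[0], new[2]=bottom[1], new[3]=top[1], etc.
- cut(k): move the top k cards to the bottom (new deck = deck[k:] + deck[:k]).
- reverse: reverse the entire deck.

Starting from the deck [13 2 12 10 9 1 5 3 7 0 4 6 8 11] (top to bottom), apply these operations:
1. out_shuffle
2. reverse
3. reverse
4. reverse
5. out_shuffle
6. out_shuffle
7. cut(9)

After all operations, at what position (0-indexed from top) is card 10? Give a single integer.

Answer: 7

Derivation:
After op 1 (out_shuffle): [13 3 2 7 12 0 10 4 9 6 1 8 5 11]
After op 2 (reverse): [11 5 8 1 6 9 4 10 0 12 7 2 3 13]
After op 3 (reverse): [13 3 2 7 12 0 10 4 9 6 1 8 5 11]
After op 4 (reverse): [11 5 8 1 6 9 4 10 0 12 7 2 3 13]
After op 5 (out_shuffle): [11 10 5 0 8 12 1 7 6 2 9 3 4 13]
After op 6 (out_shuffle): [11 7 10 6 5 2 0 9 8 3 12 4 1 13]
After op 7 (cut(9)): [3 12 4 1 13 11 7 10 6 5 2 0 9 8]
Card 10 is at position 7.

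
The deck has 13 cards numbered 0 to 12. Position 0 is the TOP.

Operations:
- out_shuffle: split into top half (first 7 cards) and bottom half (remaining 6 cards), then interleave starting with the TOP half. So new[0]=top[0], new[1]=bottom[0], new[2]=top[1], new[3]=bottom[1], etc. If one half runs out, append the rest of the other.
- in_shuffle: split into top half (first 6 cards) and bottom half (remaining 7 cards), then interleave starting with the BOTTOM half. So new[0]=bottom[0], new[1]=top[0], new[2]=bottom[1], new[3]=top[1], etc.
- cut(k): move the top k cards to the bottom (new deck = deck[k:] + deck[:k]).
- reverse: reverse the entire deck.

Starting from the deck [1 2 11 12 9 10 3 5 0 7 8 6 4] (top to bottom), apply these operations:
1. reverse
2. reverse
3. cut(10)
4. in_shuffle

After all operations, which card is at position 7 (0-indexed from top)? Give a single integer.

Answer: 1

Derivation:
After op 1 (reverse): [4 6 8 7 0 5 3 10 9 12 11 2 1]
After op 2 (reverse): [1 2 11 12 9 10 3 5 0 7 8 6 4]
After op 3 (cut(10)): [8 6 4 1 2 11 12 9 10 3 5 0 7]
After op 4 (in_shuffle): [12 8 9 6 10 4 3 1 5 2 0 11 7]
Position 7: card 1.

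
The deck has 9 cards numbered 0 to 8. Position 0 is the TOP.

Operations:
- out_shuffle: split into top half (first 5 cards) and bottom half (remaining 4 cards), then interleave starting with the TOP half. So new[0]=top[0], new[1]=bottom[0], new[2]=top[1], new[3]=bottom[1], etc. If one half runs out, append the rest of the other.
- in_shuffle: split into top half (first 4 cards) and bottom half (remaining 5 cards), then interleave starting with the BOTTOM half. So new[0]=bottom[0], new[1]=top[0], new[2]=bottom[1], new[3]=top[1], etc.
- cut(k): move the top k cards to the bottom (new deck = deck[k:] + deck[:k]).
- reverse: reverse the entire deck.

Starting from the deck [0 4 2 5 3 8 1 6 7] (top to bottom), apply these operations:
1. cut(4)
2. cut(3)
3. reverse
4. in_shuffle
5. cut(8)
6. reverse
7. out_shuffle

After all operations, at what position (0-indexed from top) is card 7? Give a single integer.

After op 1 (cut(4)): [3 8 1 6 7 0 4 2 5]
After op 2 (cut(3)): [6 7 0 4 2 5 3 8 1]
After op 3 (reverse): [1 8 3 5 2 4 0 7 6]
After op 4 (in_shuffle): [2 1 4 8 0 3 7 5 6]
After op 5 (cut(8)): [6 2 1 4 8 0 3 7 5]
After op 6 (reverse): [5 7 3 0 8 4 1 2 6]
After op 7 (out_shuffle): [5 4 7 1 3 2 0 6 8]
Card 7 is at position 2.

Answer: 2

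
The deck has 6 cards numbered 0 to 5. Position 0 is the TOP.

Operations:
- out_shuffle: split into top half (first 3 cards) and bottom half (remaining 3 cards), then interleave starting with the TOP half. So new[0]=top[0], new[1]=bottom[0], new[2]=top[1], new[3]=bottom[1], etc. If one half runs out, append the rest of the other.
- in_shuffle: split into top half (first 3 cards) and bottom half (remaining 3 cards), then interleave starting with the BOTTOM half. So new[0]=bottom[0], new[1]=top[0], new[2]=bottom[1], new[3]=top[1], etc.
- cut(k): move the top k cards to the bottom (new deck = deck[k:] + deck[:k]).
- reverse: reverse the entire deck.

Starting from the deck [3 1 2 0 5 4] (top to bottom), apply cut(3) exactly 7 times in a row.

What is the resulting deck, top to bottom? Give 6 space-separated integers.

After op 1 (cut(3)): [0 5 4 3 1 2]
After op 2 (cut(3)): [3 1 2 0 5 4]
After op 3 (cut(3)): [0 5 4 3 1 2]
After op 4 (cut(3)): [3 1 2 0 5 4]
After op 5 (cut(3)): [0 5 4 3 1 2]
After op 6 (cut(3)): [3 1 2 0 5 4]
After op 7 (cut(3)): [0 5 4 3 1 2]

Answer: 0 5 4 3 1 2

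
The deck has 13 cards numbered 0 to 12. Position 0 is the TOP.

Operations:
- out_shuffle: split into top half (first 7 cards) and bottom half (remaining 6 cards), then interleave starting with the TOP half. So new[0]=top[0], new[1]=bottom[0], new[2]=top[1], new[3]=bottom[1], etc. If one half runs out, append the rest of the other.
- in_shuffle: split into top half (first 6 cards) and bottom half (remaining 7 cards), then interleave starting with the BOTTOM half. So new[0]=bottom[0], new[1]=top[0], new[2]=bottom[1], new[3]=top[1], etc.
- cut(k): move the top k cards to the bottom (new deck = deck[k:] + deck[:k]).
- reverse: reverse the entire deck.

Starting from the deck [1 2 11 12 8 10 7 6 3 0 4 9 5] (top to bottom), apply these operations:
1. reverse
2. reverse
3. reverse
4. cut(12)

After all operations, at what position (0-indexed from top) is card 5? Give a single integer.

Answer: 1

Derivation:
After op 1 (reverse): [5 9 4 0 3 6 7 10 8 12 11 2 1]
After op 2 (reverse): [1 2 11 12 8 10 7 6 3 0 4 9 5]
After op 3 (reverse): [5 9 4 0 3 6 7 10 8 12 11 2 1]
After op 4 (cut(12)): [1 5 9 4 0 3 6 7 10 8 12 11 2]
Card 5 is at position 1.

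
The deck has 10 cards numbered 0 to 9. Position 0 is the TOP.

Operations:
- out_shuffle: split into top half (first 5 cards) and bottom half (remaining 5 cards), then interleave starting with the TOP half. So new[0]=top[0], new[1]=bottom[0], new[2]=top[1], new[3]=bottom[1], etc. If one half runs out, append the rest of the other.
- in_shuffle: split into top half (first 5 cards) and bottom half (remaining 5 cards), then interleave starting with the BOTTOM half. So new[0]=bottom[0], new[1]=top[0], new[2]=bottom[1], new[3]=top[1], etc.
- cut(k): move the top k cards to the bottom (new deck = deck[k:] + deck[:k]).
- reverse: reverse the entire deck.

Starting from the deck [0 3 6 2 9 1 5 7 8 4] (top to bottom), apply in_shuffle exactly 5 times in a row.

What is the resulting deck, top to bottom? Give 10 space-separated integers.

Answer: 4 8 7 5 1 9 2 6 3 0

Derivation:
After op 1 (in_shuffle): [1 0 5 3 7 6 8 2 4 9]
After op 2 (in_shuffle): [6 1 8 0 2 5 4 3 9 7]
After op 3 (in_shuffle): [5 6 4 1 3 8 9 0 7 2]
After op 4 (in_shuffle): [8 5 9 6 0 4 7 1 2 3]
After op 5 (in_shuffle): [4 8 7 5 1 9 2 6 3 0]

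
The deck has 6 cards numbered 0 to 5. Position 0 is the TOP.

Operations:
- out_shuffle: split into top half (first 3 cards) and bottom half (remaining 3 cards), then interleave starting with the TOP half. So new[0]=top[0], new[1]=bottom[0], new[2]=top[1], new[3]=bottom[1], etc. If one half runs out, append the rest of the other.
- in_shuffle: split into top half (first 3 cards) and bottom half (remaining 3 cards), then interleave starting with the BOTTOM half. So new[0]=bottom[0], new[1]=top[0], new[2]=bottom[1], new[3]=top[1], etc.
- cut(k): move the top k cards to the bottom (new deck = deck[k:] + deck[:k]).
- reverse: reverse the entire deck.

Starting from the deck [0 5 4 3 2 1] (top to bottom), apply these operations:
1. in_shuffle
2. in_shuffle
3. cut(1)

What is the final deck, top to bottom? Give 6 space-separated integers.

After op 1 (in_shuffle): [3 0 2 5 1 4]
After op 2 (in_shuffle): [5 3 1 0 4 2]
After op 3 (cut(1)): [3 1 0 4 2 5]

Answer: 3 1 0 4 2 5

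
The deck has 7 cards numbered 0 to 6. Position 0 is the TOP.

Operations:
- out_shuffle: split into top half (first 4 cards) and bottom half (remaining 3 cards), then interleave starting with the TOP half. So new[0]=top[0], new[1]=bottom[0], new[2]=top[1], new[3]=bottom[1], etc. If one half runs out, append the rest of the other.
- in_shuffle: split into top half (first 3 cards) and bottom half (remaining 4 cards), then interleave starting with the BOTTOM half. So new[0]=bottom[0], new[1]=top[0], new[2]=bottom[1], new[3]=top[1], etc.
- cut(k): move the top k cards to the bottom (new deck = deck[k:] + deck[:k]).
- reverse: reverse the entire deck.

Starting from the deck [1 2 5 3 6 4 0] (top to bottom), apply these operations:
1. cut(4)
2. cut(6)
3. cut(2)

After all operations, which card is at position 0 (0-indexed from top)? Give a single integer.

After op 1 (cut(4)): [6 4 0 1 2 5 3]
After op 2 (cut(6)): [3 6 4 0 1 2 5]
After op 3 (cut(2)): [4 0 1 2 5 3 6]
Position 0: card 4.

Answer: 4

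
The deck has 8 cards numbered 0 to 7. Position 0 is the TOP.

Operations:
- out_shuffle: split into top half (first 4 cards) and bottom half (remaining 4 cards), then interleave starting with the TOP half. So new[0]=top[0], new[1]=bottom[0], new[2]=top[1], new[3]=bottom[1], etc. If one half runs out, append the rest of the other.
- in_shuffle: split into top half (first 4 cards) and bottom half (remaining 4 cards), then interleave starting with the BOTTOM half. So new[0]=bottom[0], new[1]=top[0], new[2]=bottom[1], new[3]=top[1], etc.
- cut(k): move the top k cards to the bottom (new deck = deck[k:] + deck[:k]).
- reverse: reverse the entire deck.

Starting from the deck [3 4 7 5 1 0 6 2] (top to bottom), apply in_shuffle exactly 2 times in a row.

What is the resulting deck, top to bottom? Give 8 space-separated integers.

After op 1 (in_shuffle): [1 3 0 4 6 7 2 5]
After op 2 (in_shuffle): [6 1 7 3 2 0 5 4]

Answer: 6 1 7 3 2 0 5 4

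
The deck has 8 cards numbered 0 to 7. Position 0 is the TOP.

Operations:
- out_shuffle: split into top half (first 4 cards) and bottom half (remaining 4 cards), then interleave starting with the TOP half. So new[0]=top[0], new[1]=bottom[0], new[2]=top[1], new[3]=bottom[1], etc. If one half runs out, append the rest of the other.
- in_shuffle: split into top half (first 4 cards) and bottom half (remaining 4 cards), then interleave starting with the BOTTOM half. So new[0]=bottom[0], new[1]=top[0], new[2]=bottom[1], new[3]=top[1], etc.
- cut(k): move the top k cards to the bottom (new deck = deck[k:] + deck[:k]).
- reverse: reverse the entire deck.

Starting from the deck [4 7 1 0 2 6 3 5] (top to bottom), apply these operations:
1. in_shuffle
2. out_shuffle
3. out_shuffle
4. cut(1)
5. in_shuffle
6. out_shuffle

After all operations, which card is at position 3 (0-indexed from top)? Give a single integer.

After op 1 (in_shuffle): [2 4 6 7 3 1 5 0]
After op 2 (out_shuffle): [2 3 4 1 6 5 7 0]
After op 3 (out_shuffle): [2 6 3 5 4 7 1 0]
After op 4 (cut(1)): [6 3 5 4 7 1 0 2]
After op 5 (in_shuffle): [7 6 1 3 0 5 2 4]
After op 6 (out_shuffle): [7 0 6 5 1 2 3 4]
Position 3: card 5.

Answer: 5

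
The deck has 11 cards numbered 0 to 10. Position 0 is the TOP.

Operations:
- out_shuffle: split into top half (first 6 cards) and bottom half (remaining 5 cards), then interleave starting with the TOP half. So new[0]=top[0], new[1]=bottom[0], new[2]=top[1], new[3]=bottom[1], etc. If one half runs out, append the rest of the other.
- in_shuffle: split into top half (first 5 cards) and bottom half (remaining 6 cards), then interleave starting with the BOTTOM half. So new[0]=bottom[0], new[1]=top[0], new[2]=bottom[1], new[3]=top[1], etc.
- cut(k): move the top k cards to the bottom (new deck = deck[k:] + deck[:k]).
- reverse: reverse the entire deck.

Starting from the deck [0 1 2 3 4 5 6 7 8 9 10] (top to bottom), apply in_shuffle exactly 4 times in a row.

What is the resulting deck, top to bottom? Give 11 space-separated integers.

After op 1 (in_shuffle): [5 0 6 1 7 2 8 3 9 4 10]
After op 2 (in_shuffle): [2 5 8 0 3 6 9 1 4 7 10]
After op 3 (in_shuffle): [6 2 9 5 1 8 4 0 7 3 10]
After op 4 (in_shuffle): [8 6 4 2 0 9 7 5 3 1 10]

Answer: 8 6 4 2 0 9 7 5 3 1 10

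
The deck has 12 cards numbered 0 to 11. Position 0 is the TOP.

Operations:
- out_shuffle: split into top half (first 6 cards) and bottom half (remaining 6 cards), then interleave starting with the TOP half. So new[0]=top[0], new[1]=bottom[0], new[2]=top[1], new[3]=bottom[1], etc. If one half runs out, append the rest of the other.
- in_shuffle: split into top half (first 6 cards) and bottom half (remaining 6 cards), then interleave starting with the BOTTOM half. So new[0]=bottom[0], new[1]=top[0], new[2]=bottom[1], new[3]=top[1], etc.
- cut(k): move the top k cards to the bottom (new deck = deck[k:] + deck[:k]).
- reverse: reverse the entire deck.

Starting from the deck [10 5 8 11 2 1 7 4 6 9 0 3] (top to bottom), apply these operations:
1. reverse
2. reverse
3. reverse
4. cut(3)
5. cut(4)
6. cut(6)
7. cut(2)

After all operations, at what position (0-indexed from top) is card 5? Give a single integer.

Answer: 7

Derivation:
After op 1 (reverse): [3 0 9 6 4 7 1 2 11 8 5 10]
After op 2 (reverse): [10 5 8 11 2 1 7 4 6 9 0 3]
After op 3 (reverse): [3 0 9 6 4 7 1 2 11 8 5 10]
After op 4 (cut(3)): [6 4 7 1 2 11 8 5 10 3 0 9]
After op 5 (cut(4)): [2 11 8 5 10 3 0 9 6 4 7 1]
After op 6 (cut(6)): [0 9 6 4 7 1 2 11 8 5 10 3]
After op 7 (cut(2)): [6 4 7 1 2 11 8 5 10 3 0 9]
Card 5 is at position 7.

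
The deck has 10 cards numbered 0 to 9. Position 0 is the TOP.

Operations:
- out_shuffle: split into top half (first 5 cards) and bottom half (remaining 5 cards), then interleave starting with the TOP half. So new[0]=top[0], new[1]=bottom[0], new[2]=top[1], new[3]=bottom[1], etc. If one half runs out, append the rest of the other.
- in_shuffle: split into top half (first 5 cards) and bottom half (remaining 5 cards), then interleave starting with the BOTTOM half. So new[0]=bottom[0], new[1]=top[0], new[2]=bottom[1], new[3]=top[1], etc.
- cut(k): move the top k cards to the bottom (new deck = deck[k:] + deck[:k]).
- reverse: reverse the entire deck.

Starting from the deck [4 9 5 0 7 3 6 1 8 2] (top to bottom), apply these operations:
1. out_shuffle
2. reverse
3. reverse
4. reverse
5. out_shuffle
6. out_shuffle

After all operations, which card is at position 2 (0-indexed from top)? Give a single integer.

After op 1 (out_shuffle): [4 3 9 6 5 1 0 8 7 2]
After op 2 (reverse): [2 7 8 0 1 5 6 9 3 4]
After op 3 (reverse): [4 3 9 6 5 1 0 8 7 2]
After op 4 (reverse): [2 7 8 0 1 5 6 9 3 4]
After op 5 (out_shuffle): [2 5 7 6 8 9 0 3 1 4]
After op 6 (out_shuffle): [2 9 5 0 7 3 6 1 8 4]
Position 2: card 5.

Answer: 5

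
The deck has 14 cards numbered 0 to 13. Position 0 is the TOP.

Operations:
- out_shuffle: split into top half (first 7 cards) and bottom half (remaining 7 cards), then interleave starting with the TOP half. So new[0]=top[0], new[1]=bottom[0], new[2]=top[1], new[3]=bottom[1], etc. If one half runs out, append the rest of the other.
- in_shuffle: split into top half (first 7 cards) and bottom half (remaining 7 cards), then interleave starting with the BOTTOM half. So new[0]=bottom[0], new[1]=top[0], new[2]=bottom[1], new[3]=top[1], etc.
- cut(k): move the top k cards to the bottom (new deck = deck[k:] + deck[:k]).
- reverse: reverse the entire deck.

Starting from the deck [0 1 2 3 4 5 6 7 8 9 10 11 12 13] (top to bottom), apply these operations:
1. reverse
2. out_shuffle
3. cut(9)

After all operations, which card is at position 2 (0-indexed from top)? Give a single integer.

Answer: 1

Derivation:
After op 1 (reverse): [13 12 11 10 9 8 7 6 5 4 3 2 1 0]
After op 2 (out_shuffle): [13 6 12 5 11 4 10 3 9 2 8 1 7 0]
After op 3 (cut(9)): [2 8 1 7 0 13 6 12 5 11 4 10 3 9]
Position 2: card 1.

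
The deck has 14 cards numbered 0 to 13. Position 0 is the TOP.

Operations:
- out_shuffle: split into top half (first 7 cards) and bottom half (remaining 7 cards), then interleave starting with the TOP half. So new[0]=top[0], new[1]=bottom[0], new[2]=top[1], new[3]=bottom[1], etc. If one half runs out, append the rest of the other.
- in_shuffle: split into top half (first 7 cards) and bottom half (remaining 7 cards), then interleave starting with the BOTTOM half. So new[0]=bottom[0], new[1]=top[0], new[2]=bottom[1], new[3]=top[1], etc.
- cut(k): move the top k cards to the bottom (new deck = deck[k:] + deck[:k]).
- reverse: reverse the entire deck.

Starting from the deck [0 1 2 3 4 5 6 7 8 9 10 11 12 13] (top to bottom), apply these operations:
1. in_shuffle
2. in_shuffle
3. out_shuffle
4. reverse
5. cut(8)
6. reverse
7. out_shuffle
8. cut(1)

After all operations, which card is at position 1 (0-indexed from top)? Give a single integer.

Answer: 13

Derivation:
After op 1 (in_shuffle): [7 0 8 1 9 2 10 3 11 4 12 5 13 6]
After op 2 (in_shuffle): [3 7 11 0 4 8 12 1 5 9 13 2 6 10]
After op 3 (out_shuffle): [3 1 7 5 11 9 0 13 4 2 8 6 12 10]
After op 4 (reverse): [10 12 6 8 2 4 13 0 9 11 5 7 1 3]
After op 5 (cut(8)): [9 11 5 7 1 3 10 12 6 8 2 4 13 0]
After op 6 (reverse): [0 13 4 2 8 6 12 10 3 1 7 5 11 9]
After op 7 (out_shuffle): [0 10 13 3 4 1 2 7 8 5 6 11 12 9]
After op 8 (cut(1)): [10 13 3 4 1 2 7 8 5 6 11 12 9 0]
Position 1: card 13.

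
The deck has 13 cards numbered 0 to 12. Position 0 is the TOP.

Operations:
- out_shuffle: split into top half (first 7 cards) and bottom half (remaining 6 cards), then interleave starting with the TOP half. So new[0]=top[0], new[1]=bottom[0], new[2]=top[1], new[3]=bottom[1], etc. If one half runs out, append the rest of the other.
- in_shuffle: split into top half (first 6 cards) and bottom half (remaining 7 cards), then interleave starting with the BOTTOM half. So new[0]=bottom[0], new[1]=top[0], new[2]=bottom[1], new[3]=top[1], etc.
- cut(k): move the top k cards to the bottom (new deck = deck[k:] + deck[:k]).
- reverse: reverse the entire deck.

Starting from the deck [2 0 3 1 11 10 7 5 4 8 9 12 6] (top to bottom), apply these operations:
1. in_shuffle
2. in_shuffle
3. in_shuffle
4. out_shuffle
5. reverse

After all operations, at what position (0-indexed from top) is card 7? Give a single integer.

After op 1 (in_shuffle): [7 2 5 0 4 3 8 1 9 11 12 10 6]
After op 2 (in_shuffle): [8 7 1 2 9 5 11 0 12 4 10 3 6]
After op 3 (in_shuffle): [11 8 0 7 12 1 4 2 10 9 3 5 6]
After op 4 (out_shuffle): [11 2 8 10 0 9 7 3 12 5 1 6 4]
After op 5 (reverse): [4 6 1 5 12 3 7 9 0 10 8 2 11]
Card 7 is at position 6.

Answer: 6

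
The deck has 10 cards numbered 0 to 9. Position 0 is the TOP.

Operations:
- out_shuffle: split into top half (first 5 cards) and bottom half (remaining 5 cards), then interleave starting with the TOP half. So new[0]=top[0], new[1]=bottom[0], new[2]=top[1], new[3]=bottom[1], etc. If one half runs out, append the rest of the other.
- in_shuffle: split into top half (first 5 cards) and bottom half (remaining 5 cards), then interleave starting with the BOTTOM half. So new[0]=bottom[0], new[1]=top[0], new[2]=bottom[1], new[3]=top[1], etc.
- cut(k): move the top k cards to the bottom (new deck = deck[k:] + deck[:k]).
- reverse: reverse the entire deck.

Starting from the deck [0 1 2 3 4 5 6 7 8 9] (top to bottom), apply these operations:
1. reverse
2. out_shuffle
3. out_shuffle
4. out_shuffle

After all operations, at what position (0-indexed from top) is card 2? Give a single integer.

Answer: 2

Derivation:
After op 1 (reverse): [9 8 7 6 5 4 3 2 1 0]
After op 2 (out_shuffle): [9 4 8 3 7 2 6 1 5 0]
After op 3 (out_shuffle): [9 2 4 6 8 1 3 5 7 0]
After op 4 (out_shuffle): [9 1 2 3 4 5 6 7 8 0]
Card 2 is at position 2.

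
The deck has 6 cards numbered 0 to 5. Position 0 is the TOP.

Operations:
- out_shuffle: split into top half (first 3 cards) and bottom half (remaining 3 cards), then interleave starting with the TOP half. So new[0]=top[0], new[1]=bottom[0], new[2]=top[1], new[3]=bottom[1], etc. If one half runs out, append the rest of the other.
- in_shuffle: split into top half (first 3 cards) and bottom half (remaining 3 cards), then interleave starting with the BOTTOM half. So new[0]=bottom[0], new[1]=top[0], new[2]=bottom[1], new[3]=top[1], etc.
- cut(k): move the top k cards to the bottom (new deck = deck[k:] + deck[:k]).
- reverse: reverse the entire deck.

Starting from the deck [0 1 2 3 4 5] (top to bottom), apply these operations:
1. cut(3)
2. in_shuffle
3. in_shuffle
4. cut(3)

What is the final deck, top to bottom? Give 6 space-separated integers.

Answer: 3 5 1 4 0 2

Derivation:
After op 1 (cut(3)): [3 4 5 0 1 2]
After op 2 (in_shuffle): [0 3 1 4 2 5]
After op 3 (in_shuffle): [4 0 2 3 5 1]
After op 4 (cut(3)): [3 5 1 4 0 2]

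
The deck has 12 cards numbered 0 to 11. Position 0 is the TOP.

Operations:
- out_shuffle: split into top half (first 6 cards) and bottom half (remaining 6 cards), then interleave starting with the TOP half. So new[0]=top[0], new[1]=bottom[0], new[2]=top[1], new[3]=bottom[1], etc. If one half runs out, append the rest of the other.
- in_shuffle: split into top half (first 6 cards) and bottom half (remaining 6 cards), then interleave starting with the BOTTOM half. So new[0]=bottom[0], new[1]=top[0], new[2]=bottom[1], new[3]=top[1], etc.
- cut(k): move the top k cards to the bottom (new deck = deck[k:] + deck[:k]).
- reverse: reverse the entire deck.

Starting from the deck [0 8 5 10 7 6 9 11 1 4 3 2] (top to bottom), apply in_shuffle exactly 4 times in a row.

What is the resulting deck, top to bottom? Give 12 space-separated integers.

Answer: 1 7 0 4 6 8 3 9 5 2 11 10

Derivation:
After op 1 (in_shuffle): [9 0 11 8 1 5 4 10 3 7 2 6]
After op 2 (in_shuffle): [4 9 10 0 3 11 7 8 2 1 6 5]
After op 3 (in_shuffle): [7 4 8 9 2 10 1 0 6 3 5 11]
After op 4 (in_shuffle): [1 7 0 4 6 8 3 9 5 2 11 10]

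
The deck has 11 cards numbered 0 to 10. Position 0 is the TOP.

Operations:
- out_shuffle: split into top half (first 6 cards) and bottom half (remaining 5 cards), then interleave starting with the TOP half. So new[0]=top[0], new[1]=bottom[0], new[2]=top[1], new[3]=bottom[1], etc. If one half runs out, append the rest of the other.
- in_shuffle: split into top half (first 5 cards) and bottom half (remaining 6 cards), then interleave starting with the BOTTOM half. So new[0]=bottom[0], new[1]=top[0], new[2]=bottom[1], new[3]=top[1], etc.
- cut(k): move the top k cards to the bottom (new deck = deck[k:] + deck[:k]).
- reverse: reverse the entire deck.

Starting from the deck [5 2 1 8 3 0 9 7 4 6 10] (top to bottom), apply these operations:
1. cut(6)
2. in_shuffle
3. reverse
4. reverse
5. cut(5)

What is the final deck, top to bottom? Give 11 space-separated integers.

Answer: 4 8 6 3 10 0 5 9 2 7 1

Derivation:
After op 1 (cut(6)): [9 7 4 6 10 5 2 1 8 3 0]
After op 2 (in_shuffle): [5 9 2 7 1 4 8 6 3 10 0]
After op 3 (reverse): [0 10 3 6 8 4 1 7 2 9 5]
After op 4 (reverse): [5 9 2 7 1 4 8 6 3 10 0]
After op 5 (cut(5)): [4 8 6 3 10 0 5 9 2 7 1]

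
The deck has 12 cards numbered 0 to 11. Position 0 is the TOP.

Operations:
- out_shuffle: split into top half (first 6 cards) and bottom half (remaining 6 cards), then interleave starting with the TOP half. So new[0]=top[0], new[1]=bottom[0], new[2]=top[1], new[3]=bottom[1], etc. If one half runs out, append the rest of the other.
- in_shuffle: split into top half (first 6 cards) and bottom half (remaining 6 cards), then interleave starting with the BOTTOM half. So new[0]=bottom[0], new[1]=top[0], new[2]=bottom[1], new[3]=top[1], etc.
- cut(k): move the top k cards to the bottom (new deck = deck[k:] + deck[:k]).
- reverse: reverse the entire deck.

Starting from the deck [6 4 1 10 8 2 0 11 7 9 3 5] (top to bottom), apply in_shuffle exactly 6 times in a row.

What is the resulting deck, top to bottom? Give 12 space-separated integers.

After op 1 (in_shuffle): [0 6 11 4 7 1 9 10 3 8 5 2]
After op 2 (in_shuffle): [9 0 10 6 3 11 8 4 5 7 2 1]
After op 3 (in_shuffle): [8 9 4 0 5 10 7 6 2 3 1 11]
After op 4 (in_shuffle): [7 8 6 9 2 4 3 0 1 5 11 10]
After op 5 (in_shuffle): [3 7 0 8 1 6 5 9 11 2 10 4]
After op 6 (in_shuffle): [5 3 9 7 11 0 2 8 10 1 4 6]

Answer: 5 3 9 7 11 0 2 8 10 1 4 6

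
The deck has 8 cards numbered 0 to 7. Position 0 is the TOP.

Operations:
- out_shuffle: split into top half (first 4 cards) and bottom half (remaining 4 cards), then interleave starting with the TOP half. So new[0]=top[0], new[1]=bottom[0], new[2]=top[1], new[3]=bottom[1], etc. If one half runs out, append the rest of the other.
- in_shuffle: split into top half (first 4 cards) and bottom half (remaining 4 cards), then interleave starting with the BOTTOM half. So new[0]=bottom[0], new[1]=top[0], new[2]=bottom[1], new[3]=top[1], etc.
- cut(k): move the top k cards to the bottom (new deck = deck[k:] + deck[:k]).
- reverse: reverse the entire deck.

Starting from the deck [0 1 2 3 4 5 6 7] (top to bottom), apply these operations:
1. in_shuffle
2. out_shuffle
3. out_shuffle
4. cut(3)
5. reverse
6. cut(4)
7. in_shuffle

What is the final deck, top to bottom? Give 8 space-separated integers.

Answer: 6 2 5 1 4 0 3 7

Derivation:
After op 1 (in_shuffle): [4 0 5 1 6 2 7 3]
After op 2 (out_shuffle): [4 6 0 2 5 7 1 3]
After op 3 (out_shuffle): [4 5 6 7 0 1 2 3]
After op 4 (cut(3)): [7 0 1 2 3 4 5 6]
After op 5 (reverse): [6 5 4 3 2 1 0 7]
After op 6 (cut(4)): [2 1 0 7 6 5 4 3]
After op 7 (in_shuffle): [6 2 5 1 4 0 3 7]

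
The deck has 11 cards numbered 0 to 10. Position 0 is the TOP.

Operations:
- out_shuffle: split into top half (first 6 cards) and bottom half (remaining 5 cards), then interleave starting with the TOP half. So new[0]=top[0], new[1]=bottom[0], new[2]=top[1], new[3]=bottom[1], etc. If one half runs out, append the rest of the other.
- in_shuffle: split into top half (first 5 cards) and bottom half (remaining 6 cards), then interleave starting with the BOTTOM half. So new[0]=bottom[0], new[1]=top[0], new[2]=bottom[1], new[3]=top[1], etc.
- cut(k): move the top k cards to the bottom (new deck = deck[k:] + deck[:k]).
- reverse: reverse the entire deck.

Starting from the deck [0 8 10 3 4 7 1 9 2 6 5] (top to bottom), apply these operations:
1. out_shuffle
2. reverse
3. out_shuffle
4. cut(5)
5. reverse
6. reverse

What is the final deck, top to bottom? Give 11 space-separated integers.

Answer: 8 6 1 3 0 2 7 10 5 9 4

Derivation:
After op 1 (out_shuffle): [0 1 8 9 10 2 3 6 4 5 7]
After op 2 (reverse): [7 5 4 6 3 2 10 9 8 1 0]
After op 3 (out_shuffle): [7 10 5 9 4 8 6 1 3 0 2]
After op 4 (cut(5)): [8 6 1 3 0 2 7 10 5 9 4]
After op 5 (reverse): [4 9 5 10 7 2 0 3 1 6 8]
After op 6 (reverse): [8 6 1 3 0 2 7 10 5 9 4]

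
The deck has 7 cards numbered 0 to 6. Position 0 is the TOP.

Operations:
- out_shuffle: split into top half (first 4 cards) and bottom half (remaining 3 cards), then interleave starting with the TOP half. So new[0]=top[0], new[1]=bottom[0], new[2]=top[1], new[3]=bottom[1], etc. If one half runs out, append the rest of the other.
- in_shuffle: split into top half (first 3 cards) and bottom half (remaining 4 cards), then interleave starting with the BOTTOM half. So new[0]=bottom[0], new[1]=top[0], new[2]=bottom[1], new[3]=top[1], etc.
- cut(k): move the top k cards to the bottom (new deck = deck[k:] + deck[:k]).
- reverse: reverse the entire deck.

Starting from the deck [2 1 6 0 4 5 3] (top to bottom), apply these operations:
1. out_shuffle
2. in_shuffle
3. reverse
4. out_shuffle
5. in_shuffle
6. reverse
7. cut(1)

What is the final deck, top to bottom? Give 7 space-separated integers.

Answer: 1 5 6 3 0 2 4

Derivation:
After op 1 (out_shuffle): [2 4 1 5 6 3 0]
After op 2 (in_shuffle): [5 2 6 4 3 1 0]
After op 3 (reverse): [0 1 3 4 6 2 5]
After op 4 (out_shuffle): [0 6 1 2 3 5 4]
After op 5 (in_shuffle): [2 0 3 6 5 1 4]
After op 6 (reverse): [4 1 5 6 3 0 2]
After op 7 (cut(1)): [1 5 6 3 0 2 4]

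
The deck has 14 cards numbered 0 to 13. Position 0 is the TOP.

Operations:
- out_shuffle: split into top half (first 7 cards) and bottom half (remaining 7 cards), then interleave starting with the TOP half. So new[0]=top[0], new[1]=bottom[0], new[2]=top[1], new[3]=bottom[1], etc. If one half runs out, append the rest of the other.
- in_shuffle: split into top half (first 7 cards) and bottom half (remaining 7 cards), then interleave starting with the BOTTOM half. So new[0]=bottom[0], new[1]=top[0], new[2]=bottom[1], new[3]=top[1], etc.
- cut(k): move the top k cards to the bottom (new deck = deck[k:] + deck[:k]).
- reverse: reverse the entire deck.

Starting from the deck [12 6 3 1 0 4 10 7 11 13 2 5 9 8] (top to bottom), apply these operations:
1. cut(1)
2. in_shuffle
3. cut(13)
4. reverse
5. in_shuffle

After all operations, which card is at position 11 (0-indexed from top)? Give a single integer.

Answer: 0

Derivation:
After op 1 (cut(1)): [6 3 1 0 4 10 7 11 13 2 5 9 8 12]
After op 2 (in_shuffle): [11 6 13 3 2 1 5 0 9 4 8 10 12 7]
After op 3 (cut(13)): [7 11 6 13 3 2 1 5 0 9 4 8 10 12]
After op 4 (reverse): [12 10 8 4 9 0 5 1 2 3 13 6 11 7]
After op 5 (in_shuffle): [1 12 2 10 3 8 13 4 6 9 11 0 7 5]
Position 11: card 0.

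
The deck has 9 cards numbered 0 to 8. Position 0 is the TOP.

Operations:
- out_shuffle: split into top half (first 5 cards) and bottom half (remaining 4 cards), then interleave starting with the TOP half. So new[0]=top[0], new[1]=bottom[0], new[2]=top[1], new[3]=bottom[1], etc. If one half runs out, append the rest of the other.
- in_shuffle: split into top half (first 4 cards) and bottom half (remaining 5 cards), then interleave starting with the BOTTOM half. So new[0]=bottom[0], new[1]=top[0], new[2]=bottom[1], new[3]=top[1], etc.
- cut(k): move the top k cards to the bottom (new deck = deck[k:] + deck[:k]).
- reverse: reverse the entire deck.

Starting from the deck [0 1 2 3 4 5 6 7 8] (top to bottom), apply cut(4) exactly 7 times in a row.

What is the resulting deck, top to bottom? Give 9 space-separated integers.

After op 1 (cut(4)): [4 5 6 7 8 0 1 2 3]
After op 2 (cut(4)): [8 0 1 2 3 4 5 6 7]
After op 3 (cut(4)): [3 4 5 6 7 8 0 1 2]
After op 4 (cut(4)): [7 8 0 1 2 3 4 5 6]
After op 5 (cut(4)): [2 3 4 5 6 7 8 0 1]
After op 6 (cut(4)): [6 7 8 0 1 2 3 4 5]
After op 7 (cut(4)): [1 2 3 4 5 6 7 8 0]

Answer: 1 2 3 4 5 6 7 8 0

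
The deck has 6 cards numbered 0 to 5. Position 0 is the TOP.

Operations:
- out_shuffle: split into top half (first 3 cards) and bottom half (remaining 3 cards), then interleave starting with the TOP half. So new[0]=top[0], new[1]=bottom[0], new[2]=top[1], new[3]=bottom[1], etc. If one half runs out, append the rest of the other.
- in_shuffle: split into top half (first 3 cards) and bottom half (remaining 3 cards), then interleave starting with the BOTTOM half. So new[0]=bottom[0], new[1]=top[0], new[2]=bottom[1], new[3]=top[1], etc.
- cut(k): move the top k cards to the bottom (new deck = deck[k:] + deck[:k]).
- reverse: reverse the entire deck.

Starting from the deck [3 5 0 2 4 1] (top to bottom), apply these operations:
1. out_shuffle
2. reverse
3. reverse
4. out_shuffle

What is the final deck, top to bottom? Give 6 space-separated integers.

Answer: 3 4 2 0 5 1

Derivation:
After op 1 (out_shuffle): [3 2 5 4 0 1]
After op 2 (reverse): [1 0 4 5 2 3]
After op 3 (reverse): [3 2 5 4 0 1]
After op 4 (out_shuffle): [3 4 2 0 5 1]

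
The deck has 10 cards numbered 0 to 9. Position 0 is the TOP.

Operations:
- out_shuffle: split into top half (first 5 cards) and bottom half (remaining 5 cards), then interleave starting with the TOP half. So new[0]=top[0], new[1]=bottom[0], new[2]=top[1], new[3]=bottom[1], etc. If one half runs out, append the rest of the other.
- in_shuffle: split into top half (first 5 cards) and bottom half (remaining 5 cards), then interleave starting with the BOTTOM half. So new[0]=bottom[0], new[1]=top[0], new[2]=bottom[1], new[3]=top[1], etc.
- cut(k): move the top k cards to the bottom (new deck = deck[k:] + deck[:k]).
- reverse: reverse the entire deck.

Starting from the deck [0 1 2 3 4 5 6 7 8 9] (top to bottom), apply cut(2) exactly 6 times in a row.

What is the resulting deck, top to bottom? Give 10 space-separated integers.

Answer: 2 3 4 5 6 7 8 9 0 1

Derivation:
After op 1 (cut(2)): [2 3 4 5 6 7 8 9 0 1]
After op 2 (cut(2)): [4 5 6 7 8 9 0 1 2 3]
After op 3 (cut(2)): [6 7 8 9 0 1 2 3 4 5]
After op 4 (cut(2)): [8 9 0 1 2 3 4 5 6 7]
After op 5 (cut(2)): [0 1 2 3 4 5 6 7 8 9]
After op 6 (cut(2)): [2 3 4 5 6 7 8 9 0 1]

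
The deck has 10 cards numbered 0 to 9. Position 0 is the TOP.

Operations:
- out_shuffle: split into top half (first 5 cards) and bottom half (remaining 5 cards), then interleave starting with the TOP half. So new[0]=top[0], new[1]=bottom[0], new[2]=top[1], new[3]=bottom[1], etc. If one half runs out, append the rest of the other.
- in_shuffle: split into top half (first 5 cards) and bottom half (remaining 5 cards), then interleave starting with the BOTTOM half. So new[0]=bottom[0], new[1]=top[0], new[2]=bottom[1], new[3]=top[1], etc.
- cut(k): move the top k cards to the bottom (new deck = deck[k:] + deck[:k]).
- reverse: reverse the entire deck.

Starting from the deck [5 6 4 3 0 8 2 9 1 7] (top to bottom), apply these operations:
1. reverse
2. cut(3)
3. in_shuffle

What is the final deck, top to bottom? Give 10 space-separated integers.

After op 1 (reverse): [7 1 9 2 8 0 3 4 6 5]
After op 2 (cut(3)): [2 8 0 3 4 6 5 7 1 9]
After op 3 (in_shuffle): [6 2 5 8 7 0 1 3 9 4]

Answer: 6 2 5 8 7 0 1 3 9 4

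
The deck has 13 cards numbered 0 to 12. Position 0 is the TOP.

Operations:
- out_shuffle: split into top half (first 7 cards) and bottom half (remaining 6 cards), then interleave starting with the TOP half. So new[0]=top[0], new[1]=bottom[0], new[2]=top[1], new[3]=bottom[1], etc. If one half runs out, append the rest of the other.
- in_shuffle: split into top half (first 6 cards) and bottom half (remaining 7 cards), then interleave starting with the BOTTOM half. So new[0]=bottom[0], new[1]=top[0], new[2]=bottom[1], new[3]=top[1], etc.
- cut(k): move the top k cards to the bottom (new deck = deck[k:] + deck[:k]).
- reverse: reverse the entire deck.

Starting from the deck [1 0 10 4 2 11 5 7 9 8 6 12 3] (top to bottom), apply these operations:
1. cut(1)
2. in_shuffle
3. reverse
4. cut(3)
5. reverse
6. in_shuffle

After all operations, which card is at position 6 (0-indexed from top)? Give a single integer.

Answer: 6

Derivation:
After op 1 (cut(1)): [0 10 4 2 11 5 7 9 8 6 12 3 1]
After op 2 (in_shuffle): [7 0 9 10 8 4 6 2 12 11 3 5 1]
After op 3 (reverse): [1 5 3 11 12 2 6 4 8 10 9 0 7]
After op 4 (cut(3)): [11 12 2 6 4 8 10 9 0 7 1 5 3]
After op 5 (reverse): [3 5 1 7 0 9 10 8 4 6 2 12 11]
After op 6 (in_shuffle): [10 3 8 5 4 1 6 7 2 0 12 9 11]
Position 6: card 6.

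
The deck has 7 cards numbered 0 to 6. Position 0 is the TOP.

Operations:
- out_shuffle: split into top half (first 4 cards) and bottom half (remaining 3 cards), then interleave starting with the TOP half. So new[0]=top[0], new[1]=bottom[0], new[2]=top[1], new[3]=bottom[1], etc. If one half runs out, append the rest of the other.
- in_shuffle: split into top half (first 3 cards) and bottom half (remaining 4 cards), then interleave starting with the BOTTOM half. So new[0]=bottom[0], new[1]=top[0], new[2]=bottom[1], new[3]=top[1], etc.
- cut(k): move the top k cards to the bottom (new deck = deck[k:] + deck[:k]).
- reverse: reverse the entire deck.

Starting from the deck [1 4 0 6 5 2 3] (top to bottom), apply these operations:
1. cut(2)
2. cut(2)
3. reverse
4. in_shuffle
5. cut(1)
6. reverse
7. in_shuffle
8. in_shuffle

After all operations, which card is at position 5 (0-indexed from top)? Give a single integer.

After op 1 (cut(2)): [0 6 5 2 3 1 4]
After op 2 (cut(2)): [5 2 3 1 4 0 6]
After op 3 (reverse): [6 0 4 1 3 2 5]
After op 4 (in_shuffle): [1 6 3 0 2 4 5]
After op 5 (cut(1)): [6 3 0 2 4 5 1]
After op 6 (reverse): [1 5 4 2 0 3 6]
After op 7 (in_shuffle): [2 1 0 5 3 4 6]
After op 8 (in_shuffle): [5 2 3 1 4 0 6]
Position 5: card 0.

Answer: 0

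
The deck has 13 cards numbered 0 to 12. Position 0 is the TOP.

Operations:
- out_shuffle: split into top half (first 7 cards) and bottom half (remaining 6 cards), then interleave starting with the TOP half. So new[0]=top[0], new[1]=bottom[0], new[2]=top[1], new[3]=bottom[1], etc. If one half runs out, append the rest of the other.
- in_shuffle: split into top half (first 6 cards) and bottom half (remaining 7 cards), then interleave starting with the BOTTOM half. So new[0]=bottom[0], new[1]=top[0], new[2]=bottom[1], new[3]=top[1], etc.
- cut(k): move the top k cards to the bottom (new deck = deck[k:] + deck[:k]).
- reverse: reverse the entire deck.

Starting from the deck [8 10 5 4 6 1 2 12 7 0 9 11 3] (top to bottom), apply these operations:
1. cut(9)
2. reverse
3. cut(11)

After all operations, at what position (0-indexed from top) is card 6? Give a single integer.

After op 1 (cut(9)): [0 9 11 3 8 10 5 4 6 1 2 12 7]
After op 2 (reverse): [7 12 2 1 6 4 5 10 8 3 11 9 0]
After op 3 (cut(11)): [9 0 7 12 2 1 6 4 5 10 8 3 11]
Card 6 is at position 6.

Answer: 6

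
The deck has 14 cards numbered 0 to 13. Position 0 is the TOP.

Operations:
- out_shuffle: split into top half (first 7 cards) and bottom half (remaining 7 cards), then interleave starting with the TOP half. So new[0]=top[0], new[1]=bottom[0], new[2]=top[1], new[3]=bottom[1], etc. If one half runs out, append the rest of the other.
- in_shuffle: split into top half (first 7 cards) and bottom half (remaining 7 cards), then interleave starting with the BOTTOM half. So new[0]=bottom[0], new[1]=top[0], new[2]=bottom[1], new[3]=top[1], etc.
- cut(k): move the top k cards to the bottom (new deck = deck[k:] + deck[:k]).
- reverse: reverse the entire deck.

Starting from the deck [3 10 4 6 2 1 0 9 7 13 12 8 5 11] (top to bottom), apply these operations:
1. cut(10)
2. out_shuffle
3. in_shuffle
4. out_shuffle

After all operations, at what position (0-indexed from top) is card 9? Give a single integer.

After op 1 (cut(10)): [12 8 5 11 3 10 4 6 2 1 0 9 7 13]
After op 2 (out_shuffle): [12 6 8 2 5 1 11 0 3 9 10 7 4 13]
After op 3 (in_shuffle): [0 12 3 6 9 8 10 2 7 5 4 1 13 11]
After op 4 (out_shuffle): [0 2 12 7 3 5 6 4 9 1 8 13 10 11]
Card 9 is at position 8.

Answer: 8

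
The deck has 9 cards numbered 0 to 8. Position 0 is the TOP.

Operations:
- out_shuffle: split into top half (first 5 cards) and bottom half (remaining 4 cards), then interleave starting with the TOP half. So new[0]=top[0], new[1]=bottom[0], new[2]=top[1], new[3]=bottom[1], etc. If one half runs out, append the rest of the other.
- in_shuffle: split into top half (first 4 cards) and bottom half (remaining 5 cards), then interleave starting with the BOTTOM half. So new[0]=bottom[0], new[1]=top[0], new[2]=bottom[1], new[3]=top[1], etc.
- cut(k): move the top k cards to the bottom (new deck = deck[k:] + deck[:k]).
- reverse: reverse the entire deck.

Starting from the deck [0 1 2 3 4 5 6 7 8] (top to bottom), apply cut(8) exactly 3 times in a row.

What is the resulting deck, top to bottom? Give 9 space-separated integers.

Answer: 6 7 8 0 1 2 3 4 5

Derivation:
After op 1 (cut(8)): [8 0 1 2 3 4 5 6 7]
After op 2 (cut(8)): [7 8 0 1 2 3 4 5 6]
After op 3 (cut(8)): [6 7 8 0 1 2 3 4 5]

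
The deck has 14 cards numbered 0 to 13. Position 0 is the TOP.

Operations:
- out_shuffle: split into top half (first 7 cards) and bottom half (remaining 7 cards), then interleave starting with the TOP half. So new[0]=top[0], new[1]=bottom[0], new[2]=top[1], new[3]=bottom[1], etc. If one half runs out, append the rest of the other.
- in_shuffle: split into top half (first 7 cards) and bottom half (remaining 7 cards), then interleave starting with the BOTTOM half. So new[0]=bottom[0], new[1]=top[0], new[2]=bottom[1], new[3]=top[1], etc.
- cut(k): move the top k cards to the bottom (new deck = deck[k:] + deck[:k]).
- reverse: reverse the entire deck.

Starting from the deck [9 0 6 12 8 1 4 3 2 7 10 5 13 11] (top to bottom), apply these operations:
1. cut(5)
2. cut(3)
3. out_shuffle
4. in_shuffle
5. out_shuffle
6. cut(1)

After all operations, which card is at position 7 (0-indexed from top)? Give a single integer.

Answer: 1

Derivation:
After op 1 (cut(5)): [1 4 3 2 7 10 5 13 11 9 0 6 12 8]
After op 2 (cut(3)): [2 7 10 5 13 11 9 0 6 12 8 1 4 3]
After op 3 (out_shuffle): [2 0 7 6 10 12 5 8 13 1 11 4 9 3]
After op 4 (in_shuffle): [8 2 13 0 1 7 11 6 4 10 9 12 3 5]
After op 5 (out_shuffle): [8 6 2 4 13 10 0 9 1 12 7 3 11 5]
After op 6 (cut(1)): [6 2 4 13 10 0 9 1 12 7 3 11 5 8]
Position 7: card 1.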